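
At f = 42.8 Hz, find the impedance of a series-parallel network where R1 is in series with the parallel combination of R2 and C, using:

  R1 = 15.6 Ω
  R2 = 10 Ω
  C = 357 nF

Step 1 — Angular frequency: ω = 2π·f = 2π·42.8 = 268.9 rad/s.
Step 2 — Component impedances:
  R1: Z = R = 15.6 Ω
  R2: Z = R = 10 Ω
  C: Z = 1/(jωC) = -j/(ω·C) = 0 - j1.042e+04 Ω
Step 3 — Parallel branch: R2 || C = 1/(1/R2 + 1/C) = 10 - j0.0096 Ω.
Step 4 — Series with R1: Z_total = R1 + (R2 || C) = 25.6 - j0.0096 Ω = 25.6∠-0.0° Ω.

Z = 25.6 - j0.0096 Ω = 25.6∠-0.0° Ω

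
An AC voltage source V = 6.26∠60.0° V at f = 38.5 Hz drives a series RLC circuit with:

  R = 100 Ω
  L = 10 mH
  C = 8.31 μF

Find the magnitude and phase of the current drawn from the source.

Step 1 — Angular frequency: ω = 2π·f = 2π·38.5 = 241.9 rad/s.
Step 2 — Component impedances:
  R: Z = R = 100 Ω
  L: Z = jωL = j·241.9·0.01 = 0 + j2.419 Ω
  C: Z = 1/(jωC) = -j/(ω·C) = 0 - j497.5 Ω
Step 3 — Series combination: Z_total = R + L + C = 100 - j495 Ω = 505∠-78.6° Ω.
Step 4 — Source phasor: V = 6.26∠60.0° V = 3.13 + j5.421 V.
Step 5 — Ohm's law: I = V / Z_total = (3.13 + j5.421) / (100 - j495) = -0.009295 + j0.0082 A.
Step 6 — Convert to polar: |I| = 0.0124 A, ∠I = 138.6°.

I = 0.0124∠138.6° A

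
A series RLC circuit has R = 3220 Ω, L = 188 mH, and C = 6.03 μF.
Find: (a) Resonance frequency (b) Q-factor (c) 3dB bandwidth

Step 1 — Resonance condition Im(Z)=0 gives ω₀ = 1/√(LC).
Step 2 — ω₀ = 1/√(0.188·6.03e-06) = 939.2 rad/s.
Step 3 — f₀ = ω₀/(2π) = 149.5 Hz.
Step 4 — Series Q: Q = ω₀L/R = 939.2·0.188/3220 = 0.05484.
Step 5 — 3dB bandwidth: Δω = ω₀/Q = 1.713e+04 rad/s; BW = Δω/(2π) = 2726 Hz.

(a) f₀ = 149.5 Hz  (b) Q = 0.05484  (c) BW = 2726 Hz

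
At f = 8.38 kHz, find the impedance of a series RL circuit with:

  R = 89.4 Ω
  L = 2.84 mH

Step 1 — Angular frequency: ω = 2π·f = 2π·8380 = 5.265e+04 rad/s.
Step 2 — Component impedances:
  R: Z = R = 89.4 Ω
  L: Z = jωL = j·5.265e+04·0.00284 = 0 + j149.5 Ω
Step 3 — Series combination: Z_total = R + L = 89.4 + j149.5 Ω = 174.2∠59.1° Ω.

Z = 89.4 + j149.5 Ω = 174.2∠59.1° Ω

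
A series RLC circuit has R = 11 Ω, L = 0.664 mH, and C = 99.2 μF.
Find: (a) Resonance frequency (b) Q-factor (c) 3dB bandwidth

Step 1 — Resonance: ω₀ = 1/√(LC) = 1/√(0.000664·9.92e-05) = 3896 rad/s.
Step 2 — f₀ = ω₀/(2π) = 620.1 Hz.
Step 3 — Series Q: Q = ω₀L/R = 3896·0.000664/11 = 0.2352.
Step 4 — Bandwidth: Δω = ω₀/Q = 1.657e+04 rad/s; BW = Δω/(2π) = 2637 Hz.

(a) f₀ = 620.1 Hz  (b) Q = 0.2352  (c) BW = 2637 Hz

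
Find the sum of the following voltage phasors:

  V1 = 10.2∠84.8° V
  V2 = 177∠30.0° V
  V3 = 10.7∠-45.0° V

Step 1 — Convert each phasor to rectangular form:
  V1 = 10.2·(cos(84.8°) + j·sin(84.8°)) = 0.9245 + j10.16 V
  V2 = 177·(cos(30.0°) + j·sin(30.0°)) = 153.3 + j88.5 V
  V3 = 10.7·(cos(-45.0°) + j·sin(-45.0°)) = 7.566 - j7.566 V
Step 2 — Sum components: V_total = 161.8 + j91.09 V.
Step 3 — Convert to polar: |V_total| = 185.7 V, ∠V_total = 29.4°.

V_total = 185.7∠29.4° V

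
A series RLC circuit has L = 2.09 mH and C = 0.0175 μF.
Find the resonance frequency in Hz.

Step 1 — Resonance condition Im(Z)=0 gives ω₀ = 1/√(LC).
Step 2 — ω₀ = 1/√(0.00209·1.75e-08) = 1.654e+05 rad/s.
Step 3 — f₀ = ω₀/(2π) = 2.632e+04 Hz.

f₀ = 2.632e+04 Hz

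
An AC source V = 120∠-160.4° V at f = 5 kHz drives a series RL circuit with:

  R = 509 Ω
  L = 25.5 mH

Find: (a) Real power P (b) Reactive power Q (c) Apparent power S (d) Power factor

Step 1 — Angular frequency: ω = 2π·f = 2π·5000 = 3.142e+04 rad/s.
Step 2 — Component impedances:
  R: Z = R = 509 Ω
  L: Z = jωL = j·3.142e+04·0.0255 = 0 + j801.1 Ω
Step 3 — Series combination: Z_total = R + L = 509 + j801.1 Ω = 949.1∠57.6° Ω.
Step 4 — Source phasor: V = 120∠-160.4° V = -113 - j40.25 V.
Step 5 — Current: I = V / Z = -0.09967 + j0.07779 A = 0.1264∠142.0° A.
Step 6 — Complex power: S = V·I* = 8.136 + j12.81 VA.
Step 7 — Real power: P = Re(S) = 8.136 W.
Step 8 — Reactive power: Q = Im(S) = 12.81 VAR.
Step 9 — Apparent power: |S| = 15.17 VA.
Step 10 — Power factor: PF = P/|S| = 0.5363 (lagging).

(a) P = 8.136 W  (b) Q = 12.81 VAR  (c) S = 15.17 VA  (d) PF = 0.5363 (lagging)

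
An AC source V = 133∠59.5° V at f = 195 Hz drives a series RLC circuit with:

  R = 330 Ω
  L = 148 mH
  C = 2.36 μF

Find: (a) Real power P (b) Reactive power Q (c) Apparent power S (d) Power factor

Step 1 — Angular frequency: ω = 2π·f = 2π·195 = 1225 rad/s.
Step 2 — Component impedances:
  R: Z = R = 330 Ω
  L: Z = jωL = j·1225·0.148 = 0 + j181.3 Ω
  C: Z = 1/(jωC) = -j/(ω·C) = 0 - j345.8 Ω
Step 3 — Series combination: Z_total = R + L + C = 330 - j164.5 Ω = 368.7∠-26.5° Ω.
Step 4 — Source phasor: V = 133∠59.5° V = 67.5 + j114.6 V.
Step 5 — Current: I = V / Z = 0.02518 + j0.3598 A = 0.3607∠86.0° A.
Step 6 — Complex power: S = V·I* = 42.93 - j21.4 VA.
Step 7 — Real power: P = Re(S) = 42.93 W.
Step 8 — Reactive power: Q = Im(S) = -21.4 VAR.
Step 9 — Apparent power: |S| = 47.97 VA.
Step 10 — Power factor: PF = P/|S| = 0.895 (leading).

(a) P = 42.93 W  (b) Q = -21.4 VAR  (c) S = 47.97 VA  (d) PF = 0.895 (leading)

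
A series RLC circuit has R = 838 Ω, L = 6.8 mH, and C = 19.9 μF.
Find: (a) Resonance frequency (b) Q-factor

Step 1 — Resonance condition Im(Z)=0 gives ω₀ = 1/√(LC).
Step 2 — ω₀ = 1/√(0.0068·1.99e-05) = 2718 rad/s.
Step 3 — f₀ = ω₀/(2π) = 432.7 Hz.
Step 4 — Series Q: Q = ω₀L/R = 2718·0.0068/838 = 0.02206.

(a) f₀ = 432.7 Hz  (b) Q = 0.02206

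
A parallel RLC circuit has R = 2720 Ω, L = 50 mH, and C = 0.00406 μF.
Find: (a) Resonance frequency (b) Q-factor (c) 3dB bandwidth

Step 1 — Resonance: ω₀ = 1/√(LC) = 1/√(0.05·4.06e-09) = 7.019e+04 rad/s.
Step 2 — f₀ = ω₀/(2π) = 1.117e+04 Hz.
Step 3 — Parallel Q: Q = R/(ω₀L) = 2720/(7.019e+04·0.05) = 0.7751.
Step 4 — Bandwidth: Δω = ω₀/Q = 9.055e+04 rad/s; BW = Δω/(2π) = 1.441e+04 Hz.

(a) f₀ = 1.117e+04 Hz  (b) Q = 0.7751  (c) BW = 1.441e+04 Hz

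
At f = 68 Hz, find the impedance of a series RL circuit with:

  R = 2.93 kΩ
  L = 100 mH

Step 1 — Angular frequency: ω = 2π·f = 2π·68 = 427.3 rad/s.
Step 2 — Component impedances:
  R: Z = R = 2930 Ω
  L: Z = jωL = j·427.3·0.1 = 0 + j42.73 Ω
Step 3 — Series combination: Z_total = R + L = 2930 + j42.73 Ω = 2930∠0.8° Ω.

Z = 2930 + j42.73 Ω = 2930∠0.8° Ω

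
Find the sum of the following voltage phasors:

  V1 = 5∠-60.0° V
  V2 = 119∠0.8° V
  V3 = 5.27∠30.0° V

Step 1 — Convert each phasor to rectangular form:
  V1 = 5·(cos(-60.0°) + j·sin(-60.0°)) = 2.5 - j4.33 V
  V2 = 119·(cos(0.8°) + j·sin(0.8°)) = 119 + j1.661 V
  V3 = 5.27·(cos(30.0°) + j·sin(30.0°)) = 4.564 + j2.635 V
Step 2 — Sum components: V_total = 126.1 - j0.03363 V.
Step 3 — Convert to polar: |V_total| = 126.1 V, ∠V_total = -0.0°.

V_total = 126.1∠-0.0° V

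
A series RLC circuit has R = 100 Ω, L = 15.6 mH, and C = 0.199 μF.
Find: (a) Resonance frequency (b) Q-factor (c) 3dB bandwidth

Step 1 — Resonance: ω₀ = 1/√(LC) = 1/√(0.0156·1.99e-07) = 1.795e+04 rad/s.
Step 2 — f₀ = ω₀/(2π) = 2856 Hz.
Step 3 — Series Q: Q = ω₀L/R = 1.795e+04·0.0156/100 = 2.8.
Step 4 — Bandwidth: Δω = ω₀/Q = 6410 rad/s; BW = Δω/(2π) = 1020 Hz.

(a) f₀ = 2856 Hz  (b) Q = 2.8  (c) BW = 1020 Hz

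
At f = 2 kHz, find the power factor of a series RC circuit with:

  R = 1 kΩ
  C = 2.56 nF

Step 1 — Angular frequency: ω = 2π·f = 2π·2000 = 1.257e+04 rad/s.
Step 2 — Component impedances:
  R: Z = R = 1000 Ω
  C: Z = 1/(jωC) = -j/(ω·C) = 0 - j3.108e+04 Ω
Step 3 — Series combination: Z_total = R + C = 1000 - j3.108e+04 Ω = 3.11e+04∠-88.2° Ω.
Step 4 — Power factor: PF = cos(φ) = Re(Z)/|Z| = 1000/3.11e+04 = 0.03215.
Step 5 — Type: Im(Z) = -3.108e+04 ⇒ leading (phase φ = -88.2°).

PF = 0.03215 (leading, φ = -88.2°)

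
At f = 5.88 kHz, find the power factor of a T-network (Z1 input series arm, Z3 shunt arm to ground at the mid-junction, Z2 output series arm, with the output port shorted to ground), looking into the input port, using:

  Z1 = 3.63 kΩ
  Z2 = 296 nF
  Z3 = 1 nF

Step 1 — Angular frequency: ω = 2π·f = 2π·5880 = 3.695e+04 rad/s.
Step 2 — Component impedances:
  Z1: Z = R = 3630 Ω
  Z2: Z = 1/(jωC) = -j/(ω·C) = 0 - j91.44 Ω
  Z3: Z = 1/(jωC) = -j/(ω·C) = 0 - j2.707e+04 Ω
Step 3 — With the output port shorted to ground, the output series arm Z2 runs from the junction to ground; the shunt arm Z3 also runs from the junction to ground. They appear in parallel: Z3 || Z2 = 0 - j91.14 Ω.
Step 4 — Series with input arm Z1: Z_in = Z1 + (Z3 || Z2) = 3630 - j91.14 Ω = 3631∠-1.4° Ω.
Step 5 — Power factor: PF = cos(φ) = Re(Z)/|Z| = 3630/3631 = 0.9997.
Step 6 — Type: Im(Z) = -91.14 ⇒ leading (phase φ = -1.4°).

PF = 0.9997 (leading, φ = -1.4°)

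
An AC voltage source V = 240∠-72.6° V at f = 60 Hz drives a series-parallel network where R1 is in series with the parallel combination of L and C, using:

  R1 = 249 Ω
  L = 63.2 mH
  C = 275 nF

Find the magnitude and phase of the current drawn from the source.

Step 1 — Angular frequency: ω = 2π·f = 2π·60 = 377 rad/s.
Step 2 — Component impedances:
  R1: Z = R = 249 Ω
  L: Z = jωL = j·377·0.0632 = 0 + j23.83 Ω
  C: Z = 1/(jωC) = -j/(ω·C) = 0 - j9646 Ω
Step 3 — Parallel branch: L || C = 1/(1/L + 1/C) = 0 + j23.88 Ω.
Step 4 — Series with R1: Z_total = R1 + (L || C) = 249 + j23.88 Ω = 250.1∠5.5° Ω.
Step 5 — Source phasor: V = 240∠-72.6° V = 71.77 - j229 V.
Step 6 — Ohm's law: I = V / Z_total = (71.77 - j229) / (249 + j23.88) = 0.1982 - j0.9388 A.
Step 7 — Convert to polar: |I| = 0.9595 A, ∠I = -78.1°.

I = 0.9595∠-78.1° A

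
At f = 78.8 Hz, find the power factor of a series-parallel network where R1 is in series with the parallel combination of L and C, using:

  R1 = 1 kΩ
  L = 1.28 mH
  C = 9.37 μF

Step 1 — Angular frequency: ω = 2π·f = 2π·78.8 = 495.1 rad/s.
Step 2 — Component impedances:
  R1: Z = R = 1000 Ω
  L: Z = jωL = j·495.1·0.00128 = 0 + j0.6337 Ω
  C: Z = 1/(jωC) = -j/(ω·C) = 0 - j215.6 Ω
Step 3 — Parallel branch: L || C = 1/(1/L + 1/C) = 0 + j0.6356 Ω.
Step 4 — Series with R1: Z_total = R1 + (L || C) = 1000 + j0.6356 Ω = 1000∠0.0° Ω.
Step 5 — Power factor: PF = cos(φ) = Re(Z)/|Z| = 1000/1000 = 1.
Step 6 — Type: Im(Z) = 0.6356 ⇒ lagging (phase φ = 0.0°).

PF = 1 (lagging, φ = 0.0°)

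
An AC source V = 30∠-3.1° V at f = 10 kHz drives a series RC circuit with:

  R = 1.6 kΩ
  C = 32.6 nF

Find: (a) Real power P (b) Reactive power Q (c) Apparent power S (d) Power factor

Step 1 — Angular frequency: ω = 2π·f = 2π·1e+04 = 6.283e+04 rad/s.
Step 2 — Component impedances:
  R: Z = R = 1600 Ω
  C: Z = 1/(jωC) = -j/(ω·C) = 0 - j488.2 Ω
Step 3 — Series combination: Z_total = R + C = 1600 - j488.2 Ω = 1673∠-17.0° Ω.
Step 4 — Source phasor: V = 30∠-3.1° V = 29.96 - j1.622 V.
Step 5 — Current: I = V / Z = 0.01741 + j0.004299 A = 0.01793∠13.9° A.
Step 6 — Complex power: S = V·I* = 0.5146 - j0.157 VA.
Step 7 — Real power: P = Re(S) = 0.5146 W.
Step 8 — Reactive power: Q = Im(S) = -0.157 VAR.
Step 9 — Apparent power: |S| = 0.538 VA.
Step 10 — Power factor: PF = P/|S| = 0.9565 (leading).

(a) P = 0.5146 W  (b) Q = -0.157 VAR  (c) S = 0.538 VA  (d) PF = 0.9565 (leading)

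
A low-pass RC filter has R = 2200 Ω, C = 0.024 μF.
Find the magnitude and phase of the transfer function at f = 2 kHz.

Step 1 — Angular frequency: ω = 2π·2000 = 1.257e+04 rad/s.
Step 2 — Transfer function: H(jω) = 1/(1 + jωRC).
Step 3 — Denominator: 1 + jωRC = 1 + j·1.257e+04·2200·2.4e-08 = 1 + j0.6635.
Step 4 — H = 0.6943 - j0.4607.
Step 5 — Magnitude: |H| = 0.8333 (-1.6 dB); phase: φ = -33.6°.

|H| = 0.8333 (-1.6 dB), φ = -33.6°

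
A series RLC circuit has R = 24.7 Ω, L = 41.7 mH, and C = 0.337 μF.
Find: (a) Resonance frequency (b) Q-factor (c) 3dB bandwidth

Step 1 — Resonance: ω₀ = 1/√(LC) = 1/√(0.0417·3.37e-07) = 8436 rad/s.
Step 2 — f₀ = ω₀/(2π) = 1343 Hz.
Step 3 — Series Q: Q = ω₀L/R = 8436·0.0417/24.7 = 14.24.
Step 4 — Bandwidth: Δω = ω₀/Q = 592.3 rad/s; BW = Δω/(2π) = 94.27 Hz.

(a) f₀ = 1343 Hz  (b) Q = 14.24  (c) BW = 94.27 Hz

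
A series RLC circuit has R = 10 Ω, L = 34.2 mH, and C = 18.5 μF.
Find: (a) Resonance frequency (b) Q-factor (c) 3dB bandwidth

Step 1 — Resonance: ω₀ = 1/√(LC) = 1/√(0.0342·1.85e-05) = 1257 rad/s.
Step 2 — f₀ = ω₀/(2π) = 200.1 Hz.
Step 3 — Series Q: Q = ω₀L/R = 1257·0.0342/10 = 4.3.
Step 4 — Bandwidth: Δω = ω₀/Q = 292.4 rad/s; BW = Δω/(2π) = 46.54 Hz.

(a) f₀ = 200.1 Hz  (b) Q = 4.3  (c) BW = 46.54 Hz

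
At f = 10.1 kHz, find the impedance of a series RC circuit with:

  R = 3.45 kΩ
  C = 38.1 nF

Step 1 — Angular frequency: ω = 2π·f = 2π·1.01e+04 = 6.346e+04 rad/s.
Step 2 — Component impedances:
  R: Z = R = 3450 Ω
  C: Z = 1/(jωC) = -j/(ω·C) = 0 - j413.6 Ω
Step 3 — Series combination: Z_total = R + C = 3450 - j413.6 Ω = 3475∠-6.8° Ω.

Z = 3450 - j413.6 Ω = 3475∠-6.8° Ω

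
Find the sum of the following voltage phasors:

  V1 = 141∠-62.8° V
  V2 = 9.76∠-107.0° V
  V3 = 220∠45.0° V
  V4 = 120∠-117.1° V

Step 1 — Convert each phasor to rectangular form:
  V1 = 141·(cos(-62.8°) + j·sin(-62.8°)) = 64.45 - j125.4 V
  V2 = 9.76·(cos(-107.0°) + j·sin(-107.0°)) = -2.854 - j9.334 V
  V3 = 220·(cos(45.0°) + j·sin(45.0°)) = 155.6 + j155.6 V
  V4 = 120·(cos(-117.1°) + j·sin(-117.1°)) = -54.67 - j106.8 V
Step 2 — Sum components: V_total = 162.5 - j86 V.
Step 3 — Convert to polar: |V_total| = 183.9 V, ∠V_total = -27.9°.

V_total = 183.9∠-27.9° V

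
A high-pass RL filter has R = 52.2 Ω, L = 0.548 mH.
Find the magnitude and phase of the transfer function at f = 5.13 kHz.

Step 1 — Angular frequency: ω = 2π·5130 = 3.223e+04 rad/s.
Step 2 — Transfer function: H(jω) = jωL/(R + jωL).
Step 3 — Numerator jωL = j·17.66; denominator R + jωL = 52.2 + j17.66.
Step 4 — H = 0.1027 + j0.3036.
Step 5 — Magnitude: |H| = 0.3205 (-9.9 dB); phase: φ = 71.3°.

|H| = 0.3205 (-9.9 dB), φ = 71.3°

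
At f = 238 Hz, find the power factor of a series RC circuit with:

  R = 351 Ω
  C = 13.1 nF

Step 1 — Angular frequency: ω = 2π·f = 2π·238 = 1495 rad/s.
Step 2 — Component impedances:
  R: Z = R = 351 Ω
  C: Z = 1/(jωC) = -j/(ω·C) = 0 - j5.105e+04 Ω
Step 3 — Series combination: Z_total = R + C = 351 - j5.105e+04 Ω = 5.105e+04∠-89.6° Ω.
Step 4 — Power factor: PF = cos(φ) = Re(Z)/|Z| = 351/5.105e+04 = 0.006876.
Step 5 — Type: Im(Z) = -5.105e+04 ⇒ leading (phase φ = -89.6°).

PF = 0.006876 (leading, φ = -89.6°)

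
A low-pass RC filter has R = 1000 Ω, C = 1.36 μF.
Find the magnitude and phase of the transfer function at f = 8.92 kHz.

Step 1 — Angular frequency: ω = 2π·8920 = 5.605e+04 rad/s.
Step 2 — Transfer function: H(jω) = 1/(1 + jωRC).
Step 3 — Denominator: 1 + jωRC = 1 + j·5.605e+04·1000·1.36e-06 = 1 + j76.22.
Step 4 — H = 0.0001721 - j0.01312.
Step 5 — Magnitude: |H| = 0.01312 (-37.6 dB); phase: φ = -89.2°.

|H| = 0.01312 (-37.6 dB), φ = -89.2°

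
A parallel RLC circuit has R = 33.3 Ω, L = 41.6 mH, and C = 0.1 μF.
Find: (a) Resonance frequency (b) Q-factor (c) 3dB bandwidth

Step 1 — Resonance: ω₀ = 1/√(LC) = 1/√(0.0416·1e-07) = 1.55e+04 rad/s.
Step 2 — f₀ = ω₀/(2π) = 2468 Hz.
Step 3 — Parallel Q: Q = R/(ω₀L) = 33.3/(1.55e+04·0.0416) = 0.05163.
Step 4 — Bandwidth: Δω = ω₀/Q = 3.003e+05 rad/s; BW = Δω/(2π) = 4.779e+04 Hz.

(a) f₀ = 2468 Hz  (b) Q = 0.05163  (c) BW = 4.779e+04 Hz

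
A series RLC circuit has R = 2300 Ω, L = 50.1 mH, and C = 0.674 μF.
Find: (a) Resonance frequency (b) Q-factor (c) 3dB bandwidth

Step 1 — Resonance: ω₀ = 1/√(LC) = 1/√(0.0501·6.74e-07) = 5442 rad/s.
Step 2 — f₀ = ω₀/(2π) = 866.1 Hz.
Step 3 — Series Q: Q = ω₀L/R = 5442·0.0501/2300 = 0.1185.
Step 4 — Bandwidth: Δω = ω₀/Q = 4.591e+04 rad/s; BW = Δω/(2π) = 7307 Hz.

(a) f₀ = 866.1 Hz  (b) Q = 0.1185  (c) BW = 7307 Hz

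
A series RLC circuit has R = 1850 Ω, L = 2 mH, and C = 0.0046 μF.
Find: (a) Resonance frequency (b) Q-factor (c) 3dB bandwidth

Step 1 — Resonance condition Im(Z)=0 gives ω₀ = 1/√(LC).
Step 2 — ω₀ = 1/√(0.002·4.6e-09) = 3.297e+05 rad/s.
Step 3 — f₀ = ω₀/(2π) = 5.247e+04 Hz.
Step 4 — Series Q: Q = ω₀L/R = 3.297e+05·0.002/1850 = 0.3564.
Step 5 — 3dB bandwidth: Δω = ω₀/Q = 9.25e+05 rad/s; BW = Δω/(2π) = 1.472e+05 Hz.

(a) f₀ = 5.247e+04 Hz  (b) Q = 0.3564  (c) BW = 1.472e+05 Hz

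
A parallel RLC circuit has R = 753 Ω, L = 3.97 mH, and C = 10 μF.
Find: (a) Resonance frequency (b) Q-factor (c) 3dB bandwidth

Step 1 — Resonance: ω₀ = 1/√(LC) = 1/√(0.00397·1e-05) = 5019 rad/s.
Step 2 — f₀ = ω₀/(2π) = 798.8 Hz.
Step 3 — Parallel Q: Q = R/(ω₀L) = 753/(5019·0.00397) = 37.79.
Step 4 — Bandwidth: Δω = ω₀/Q = 132.8 rad/s; BW = Δω/(2π) = 21.14 Hz.

(a) f₀ = 798.8 Hz  (b) Q = 37.79  (c) BW = 21.14 Hz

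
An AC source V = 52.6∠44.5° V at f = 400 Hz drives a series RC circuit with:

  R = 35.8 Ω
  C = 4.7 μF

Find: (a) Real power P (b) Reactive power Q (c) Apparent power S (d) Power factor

Step 1 — Angular frequency: ω = 2π·f = 2π·400 = 2513 rad/s.
Step 2 — Component impedances:
  R: Z = R = 35.8 Ω
  C: Z = 1/(jωC) = -j/(ω·C) = 0 - j84.66 Ω
Step 3 — Series combination: Z_total = R + C = 35.8 - j84.66 Ω = 91.92∠-67.1° Ω.
Step 4 — Source phasor: V = 52.6∠44.5° V = 37.52 + j36.87 V.
Step 5 — Current: I = V / Z = -0.2105 + j0.5322 A = 0.5723∠111.6° A.
Step 6 — Complex power: S = V·I* = 11.72 - j27.72 VA.
Step 7 — Real power: P = Re(S) = 11.72 W.
Step 8 — Reactive power: Q = Im(S) = -27.72 VAR.
Step 9 — Apparent power: |S| = 30.1 VA.
Step 10 — Power factor: PF = P/|S| = 0.3895 (leading).

(a) P = 11.72 W  (b) Q = -27.72 VAR  (c) S = 30.1 VA  (d) PF = 0.3895 (leading)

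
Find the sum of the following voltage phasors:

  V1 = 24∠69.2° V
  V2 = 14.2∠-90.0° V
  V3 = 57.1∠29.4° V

Step 1 — Convert each phasor to rectangular form:
  V1 = 24·(cos(69.2°) + j·sin(69.2°)) = 8.523 + j22.44 V
  V2 = 14.2·(cos(-90.0°) + j·sin(-90.0°)) = 0 - j14.2 V
  V3 = 57.1·(cos(29.4°) + j·sin(29.4°)) = 49.75 + j28.03 V
Step 2 — Sum components: V_total = 58.27 + j36.27 V.
Step 3 — Convert to polar: |V_total| = 68.63 V, ∠V_total = 31.9°.

V_total = 68.63∠31.9° V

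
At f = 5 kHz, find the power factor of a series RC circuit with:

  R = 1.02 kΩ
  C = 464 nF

Step 1 — Angular frequency: ω = 2π·f = 2π·5000 = 3.142e+04 rad/s.
Step 2 — Component impedances:
  R: Z = R = 1020 Ω
  C: Z = 1/(jωC) = -j/(ω·C) = 0 - j68.6 Ω
Step 3 — Series combination: Z_total = R + C = 1020 - j68.6 Ω = 1022∠-3.8° Ω.
Step 4 — Power factor: PF = cos(φ) = Re(Z)/|Z| = 1020/1022.304 = 0.9977.
Step 5 — Type: Im(Z) = -68.6 ⇒ leading (phase φ = -3.8°).

PF = 0.9977 (leading, φ = -3.8°)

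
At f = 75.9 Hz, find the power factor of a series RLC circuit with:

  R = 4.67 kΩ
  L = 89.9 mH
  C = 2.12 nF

Step 1 — Angular frequency: ω = 2π·f = 2π·75.9 = 476.9 rad/s.
Step 2 — Component impedances:
  R: Z = R = 4670 Ω
  L: Z = jωL = j·476.9·0.0899 = 0 + j42.87 Ω
  C: Z = 1/(jωC) = -j/(ω·C) = 0 - j9.891e+05 Ω
Step 3 — Series combination: Z_total = R + L + C = 4670 - j9.891e+05 Ω = 9.891e+05∠-89.7° Ω.
Step 4 — Power factor: PF = cos(φ) = Re(Z)/|Z| = 4670/9.8907e+05 = 0.004722.
Step 5 — Type: Im(Z) = -9.891e+05 ⇒ leading (phase φ = -89.7°).

PF = 0.004722 (leading, φ = -89.7°)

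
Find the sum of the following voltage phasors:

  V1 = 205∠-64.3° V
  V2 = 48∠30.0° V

Step 1 — Convert each phasor to rectangular form:
  V1 = 205·(cos(-64.3°) + j·sin(-64.3°)) = 88.9 - j184.7 V
  V2 = 48·(cos(30.0°) + j·sin(30.0°)) = 41.57 + j24 V
Step 2 — Sum components: V_total = 130.5 - j160.7 V.
Step 3 — Convert to polar: |V_total| = 207 V, ∠V_total = -50.9°.

V_total = 207∠-50.9° V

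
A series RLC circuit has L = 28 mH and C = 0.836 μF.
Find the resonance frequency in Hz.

Step 1 — Resonance condition Im(Z)=0 gives ω₀ = 1/√(LC).
Step 2 — ω₀ = 1/√(0.028·8.36e-07) = 6536 rad/s.
Step 3 — f₀ = ω₀/(2π) = 1040 Hz.

f₀ = 1040 Hz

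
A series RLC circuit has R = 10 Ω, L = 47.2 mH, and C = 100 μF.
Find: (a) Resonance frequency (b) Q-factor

Step 1 — Resonance condition Im(Z)=0 gives ω₀ = 1/√(LC).
Step 2 — ω₀ = 1/√(0.0472·0.0001) = 460.3 rad/s.
Step 3 — f₀ = ω₀/(2π) = 73.26 Hz.
Step 4 — Series Q: Q = ω₀L/R = 460.3·0.0472/10 = 2.173.

(a) f₀ = 73.26 Hz  (b) Q = 2.173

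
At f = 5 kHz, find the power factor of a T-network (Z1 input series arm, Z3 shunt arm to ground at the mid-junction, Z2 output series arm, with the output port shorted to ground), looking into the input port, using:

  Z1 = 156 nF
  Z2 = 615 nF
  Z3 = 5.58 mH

Step 1 — Angular frequency: ω = 2π·f = 2π·5000 = 3.142e+04 rad/s.
Step 2 — Component impedances:
  Z1: Z = 1/(jωC) = -j/(ω·C) = 0 - j204 Ω
  Z2: Z = 1/(jωC) = -j/(ω·C) = 0 - j51.76 Ω
  Z3: Z = jωL = j·3.142e+04·0.00558 = 0 + j175.3 Ω
Step 3 — With the output port shorted to ground, the output series arm Z2 runs from the junction to ground; the shunt arm Z3 also runs from the junction to ground. They appear in parallel: Z3 || Z2 = 0 - j73.44 Ω.
Step 4 — Series with input arm Z1: Z_in = Z1 + (Z3 || Z2) = 0 - j277.5 Ω = 277.5∠-90.0° Ω.
Step 5 — Power factor: PF = cos(φ) = Re(Z)/|Z| = 0/277.5 = 0.
Step 6 — Type: Im(Z) = -277.5 ⇒ leading (phase φ = -90.0°).

PF = 0 (leading, φ = -90.0°)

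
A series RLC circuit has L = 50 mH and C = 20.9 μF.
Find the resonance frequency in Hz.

Step 1 — Resonance condition Im(Z)=0 gives ω₀ = 1/√(LC).
Step 2 — ω₀ = 1/√(0.05·2.09e-05) = 978.2 rad/s.
Step 3 — f₀ = ω₀/(2π) = 155.7 Hz.

f₀ = 155.7 Hz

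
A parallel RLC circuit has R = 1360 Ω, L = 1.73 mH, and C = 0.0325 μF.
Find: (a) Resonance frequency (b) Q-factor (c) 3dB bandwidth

Step 1 — Resonance: ω₀ = 1/√(LC) = 1/√(0.00173·3.25e-08) = 1.334e+05 rad/s.
Step 2 — f₀ = ω₀/(2π) = 2.123e+04 Hz.
Step 3 — Parallel Q: Q = R/(ω₀L) = 1360/(1.334e+05·0.00173) = 5.895.
Step 4 — Bandwidth: Δω = ω₀/Q = 2.262e+04 rad/s; BW = Δω/(2π) = 3601 Hz.

(a) f₀ = 2.123e+04 Hz  (b) Q = 5.895  (c) BW = 3601 Hz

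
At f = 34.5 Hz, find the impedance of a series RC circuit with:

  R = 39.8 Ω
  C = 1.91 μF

Step 1 — Angular frequency: ω = 2π·f = 2π·34.5 = 216.8 rad/s.
Step 2 — Component impedances:
  R: Z = R = 39.8 Ω
  C: Z = 1/(jωC) = -j/(ω·C) = 0 - j2415 Ω
Step 3 — Series combination: Z_total = R + C = 39.8 - j2415 Ω = 2416∠-89.1° Ω.

Z = 39.8 - j2415 Ω = 2416∠-89.1° Ω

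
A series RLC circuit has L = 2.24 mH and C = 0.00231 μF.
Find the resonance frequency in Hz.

Step 1 — Resonance condition Im(Z)=0 gives ω₀ = 1/√(LC).
Step 2 — ω₀ = 1/√(0.00224·2.31e-09) = 4.396e+05 rad/s.
Step 3 — f₀ = ω₀/(2π) = 6.997e+04 Hz.

f₀ = 6.997e+04 Hz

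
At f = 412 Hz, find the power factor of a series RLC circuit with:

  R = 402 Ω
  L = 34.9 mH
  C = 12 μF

Step 1 — Angular frequency: ω = 2π·f = 2π·412 = 2589 rad/s.
Step 2 — Component impedances:
  R: Z = R = 402 Ω
  L: Z = jωL = j·2589·0.0349 = 0 + j90.34 Ω
  C: Z = 1/(jωC) = -j/(ω·C) = 0 - j32.19 Ω
Step 3 — Series combination: Z_total = R + L + C = 402 + j58.15 Ω = 406.2∠8.2° Ω.
Step 4 — Power factor: PF = cos(φ) = Re(Z)/|Z| = 402/406.2 = 0.9897.
Step 5 — Type: Im(Z) = 58.15 ⇒ lagging (phase φ = 8.2°).

PF = 0.9897 (lagging, φ = 8.2°)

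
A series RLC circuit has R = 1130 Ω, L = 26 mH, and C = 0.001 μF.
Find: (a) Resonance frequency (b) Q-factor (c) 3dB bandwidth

Step 1 — Resonance condition Im(Z)=0 gives ω₀ = 1/√(LC).
Step 2 — ω₀ = 1/√(0.026·1e-09) = 1.961e+05 rad/s.
Step 3 — f₀ = ω₀/(2π) = 3.121e+04 Hz.
Step 4 — Series Q: Q = ω₀L/R = 1.961e+05·0.026/1130 = 4.512.
Step 5 — 3dB bandwidth: Δω = ω₀/Q = 4.346e+04 rad/s; BW = Δω/(2π) = 6917 Hz.

(a) f₀ = 3.121e+04 Hz  (b) Q = 4.512  (c) BW = 6917 Hz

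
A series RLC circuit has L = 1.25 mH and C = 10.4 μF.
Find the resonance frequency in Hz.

Step 1 — Resonance condition Im(Z)=0 gives ω₀ = 1/√(LC).
Step 2 — ω₀ = 1/√(0.00125·1.04e-05) = 8771 rad/s.
Step 3 — f₀ = ω₀/(2π) = 1396 Hz.

f₀ = 1396 Hz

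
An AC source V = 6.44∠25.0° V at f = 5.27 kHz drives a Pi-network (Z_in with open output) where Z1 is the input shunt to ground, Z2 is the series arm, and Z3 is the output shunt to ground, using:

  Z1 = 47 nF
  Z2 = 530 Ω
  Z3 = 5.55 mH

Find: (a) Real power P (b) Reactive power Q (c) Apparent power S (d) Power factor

Step 1 — Angular frequency: ω = 2π·f = 2π·5270 = 3.311e+04 rad/s.
Step 2 — Component impedances:
  Z1: Z = 1/(jωC) = -j/(ω·C) = 0 - j642.6 Ω
  Z2: Z = R = 530 Ω
  Z3: Z = jωL = j·3.311e+04·0.00555 = 0 + j183.8 Ω
Step 3 — With open output, the series arm Z2 and the output shunt Z3 appear in series to ground: Z2 + Z3 = 530 + j183.8 Ω.
Step 4 — Parallel with input shunt Z1: Z_in = Z1 || (Z2 + Z3) = 445.3 - j257.1 Ω = 514.2∠-30.0° Ω.
Step 5 — Source phasor: V = 6.44∠25.0° V = 5.837 + j2.722 V.
Step 6 — Current: I = V / Z = 0.007184 + j0.01026 A = 0.01252∠55.0° A.
Step 7 — Complex power: S = V·I* = 0.06985 - j0.04032 VA.
Step 8 — Real power: P = Re(S) = 0.06985 W.
Step 9 — Reactive power: Q = Im(S) = -0.04032 VAR.
Step 10 — Apparent power: |S| = 0.08066 VA.
Step 11 — Power factor: PF = P/|S| = 0.8661 (leading).

(a) P = 0.06985 W  (b) Q = -0.04032 VAR  (c) S = 0.08066 VA  (d) PF = 0.8661 (leading)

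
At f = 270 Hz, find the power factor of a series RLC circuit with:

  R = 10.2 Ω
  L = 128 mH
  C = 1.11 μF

Step 1 — Angular frequency: ω = 2π·f = 2π·270 = 1696 rad/s.
Step 2 — Component impedances:
  R: Z = R = 10.2 Ω
  L: Z = jωL = j·1696·0.128 = 0 + j217.1 Ω
  C: Z = 1/(jωC) = -j/(ω·C) = 0 - j531 Ω
Step 3 — Series combination: Z_total = R + L + C = 10.2 - j313.9 Ω = 314.1∠-88.1° Ω.
Step 4 — Power factor: PF = cos(φ) = Re(Z)/|Z| = 10.2/314.07 = 0.03248.
Step 5 — Type: Im(Z) = -313.9 ⇒ leading (phase φ = -88.1°).

PF = 0.03248 (leading, φ = -88.1°)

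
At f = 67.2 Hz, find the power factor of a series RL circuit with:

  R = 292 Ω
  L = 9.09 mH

Step 1 — Angular frequency: ω = 2π·f = 2π·67.2 = 422.2 rad/s.
Step 2 — Component impedances:
  R: Z = R = 292 Ω
  L: Z = jωL = j·422.2·0.00909 = 0 + j3.838 Ω
Step 3 — Series combination: Z_total = R + L = 292 + j3.838 Ω = 292∠0.8° Ω.
Step 4 — Power factor: PF = cos(φ) = Re(Z)/|Z| = 292/292.03 = 0.9999.
Step 5 — Type: Im(Z) = 3.838 ⇒ lagging (phase φ = 0.8°).

PF = 0.9999 (lagging, φ = 0.8°)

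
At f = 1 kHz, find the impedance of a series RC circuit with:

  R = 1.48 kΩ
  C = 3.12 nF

Step 1 — Angular frequency: ω = 2π·f = 2π·1000 = 6283 rad/s.
Step 2 — Component impedances:
  R: Z = R = 1480 Ω
  C: Z = 1/(jωC) = -j/(ω·C) = 0 - j5.101e+04 Ω
Step 3 — Series combination: Z_total = R + C = 1480 - j5.101e+04 Ω = 5.103e+04∠-88.3° Ω.

Z = 1480 - j5.101e+04 Ω = 5.103e+04∠-88.3° Ω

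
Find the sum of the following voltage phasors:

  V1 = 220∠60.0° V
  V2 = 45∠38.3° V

Step 1 — Convert each phasor to rectangular form:
  V1 = 220·(cos(60.0°) + j·sin(60.0°)) = 110 + j190.5 V
  V2 = 45·(cos(38.3°) + j·sin(38.3°)) = 35.31 + j27.89 V
Step 2 — Sum components: V_total = 145.3 + j218.4 V.
Step 3 — Convert to polar: |V_total| = 262.3 V, ∠V_total = 56.4°.

V_total = 262.3∠56.4° V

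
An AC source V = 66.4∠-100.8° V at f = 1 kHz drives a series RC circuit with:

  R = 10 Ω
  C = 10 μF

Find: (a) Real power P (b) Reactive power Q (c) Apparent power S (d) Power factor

Step 1 — Angular frequency: ω = 2π·f = 2π·1000 = 6283 rad/s.
Step 2 — Component impedances:
  R: Z = R = 10 Ω
  C: Z = 1/(jωC) = -j/(ω·C) = 0 - j15.92 Ω
Step 3 — Series combination: Z_total = R + C = 10 - j15.92 Ω = 18.8∠-57.9° Ω.
Step 4 — Source phasor: V = 66.4∠-100.8° V = -12.44 - j65.22 V.
Step 5 — Current: I = V / Z = 2.586 - j2.407 A = 3.533∠-42.9° A.
Step 6 — Complex power: S = V·I* = 124.8 - j198.6 VA.
Step 7 — Real power: P = Re(S) = 124.8 W.
Step 8 — Reactive power: Q = Im(S) = -198.6 VAR.
Step 9 — Apparent power: |S| = 234.6 VA.
Step 10 — Power factor: PF = P/|S| = 0.532 (leading).

(a) P = 124.8 W  (b) Q = -198.6 VAR  (c) S = 234.6 VA  (d) PF = 0.532 (leading)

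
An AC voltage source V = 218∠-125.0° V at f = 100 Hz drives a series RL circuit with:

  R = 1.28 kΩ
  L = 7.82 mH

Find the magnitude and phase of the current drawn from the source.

Step 1 — Angular frequency: ω = 2π·f = 2π·100 = 628.3 rad/s.
Step 2 — Component impedances:
  R: Z = R = 1280 Ω
  L: Z = jωL = j·628.3·0.00782 = 0 + j4.913 Ω
Step 3 — Series combination: Z_total = R + L = 1280 + j4.913 Ω = 1280∠0.2° Ω.
Step 4 — Source phasor: V = 218∠-125.0° V = -125 - j178.6 V.
Step 5 — Ohm's law: I = V / Z_total = (-125 - j178.6) / (1280 + j4.913) = -0.09822 - j0.1391 A.
Step 6 — Convert to polar: |I| = 0.1703 A, ∠I = -125.2°.

I = 0.1703∠-125.2° A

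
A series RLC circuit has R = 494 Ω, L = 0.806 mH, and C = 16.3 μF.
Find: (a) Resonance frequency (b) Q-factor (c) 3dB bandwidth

Step 1 — Resonance: ω₀ = 1/√(LC) = 1/√(0.000806·1.63e-05) = 8724 rad/s.
Step 2 — f₀ = ω₀/(2π) = 1389 Hz.
Step 3 — Series Q: Q = ω₀L/R = 8724·0.000806/494 = 0.01423.
Step 4 — Bandwidth: Δω = ω₀/Q = 6.129e+05 rad/s; BW = Δω/(2π) = 9.755e+04 Hz.

(a) f₀ = 1389 Hz  (b) Q = 0.01423  (c) BW = 9.755e+04 Hz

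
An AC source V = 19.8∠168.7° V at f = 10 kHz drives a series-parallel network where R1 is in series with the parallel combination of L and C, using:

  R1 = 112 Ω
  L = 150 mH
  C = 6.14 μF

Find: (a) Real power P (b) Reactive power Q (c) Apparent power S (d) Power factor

Step 1 — Angular frequency: ω = 2π·f = 2π·1e+04 = 6.283e+04 rad/s.
Step 2 — Component impedances:
  R1: Z = R = 112 Ω
  L: Z = jωL = j·6.283e+04·0.15 = 0 + j9425 Ω
  C: Z = 1/(jωC) = -j/(ω·C) = 0 - j2.592 Ω
Step 3 — Parallel branch: L || C = 1/(1/L + 1/C) = 0 - j2.593 Ω.
Step 4 — Series with R1: Z_total = R1 + (L || C) = 112 - j2.593 Ω = 112∠-1.3° Ω.
Step 5 — Source phasor: V = 19.8∠168.7° V = -19.42 + j3.88 V.
Step 6 — Current: I = V / Z = -0.1741 + j0.03061 A = 0.1767∠170.0° A.
Step 7 — Complex power: S = V·I* = 3.498 - j0.08099 VA.
Step 8 — Real power: P = Re(S) = 3.498 W.
Step 9 — Reactive power: Q = Im(S) = -0.08099 VAR.
Step 10 — Apparent power: |S| = 3.499 VA.
Step 11 — Power factor: PF = P/|S| = 0.9997 (leading).

(a) P = 3.498 W  (b) Q = -0.08099 VAR  (c) S = 3.499 VA  (d) PF = 0.9997 (leading)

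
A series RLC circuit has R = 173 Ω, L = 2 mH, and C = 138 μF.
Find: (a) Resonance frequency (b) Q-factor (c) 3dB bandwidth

Step 1 — Resonance: ω₀ = 1/√(LC) = 1/√(0.002·0.000138) = 1903 rad/s.
Step 2 — f₀ = ω₀/(2π) = 302.9 Hz.
Step 3 — Series Q: Q = ω₀L/R = 1903·0.002/173 = 0.02201.
Step 4 — Bandwidth: Δω = ω₀/Q = 8.65e+04 rad/s; BW = Δω/(2π) = 1.377e+04 Hz.

(a) f₀ = 302.9 Hz  (b) Q = 0.02201  (c) BW = 1.377e+04 Hz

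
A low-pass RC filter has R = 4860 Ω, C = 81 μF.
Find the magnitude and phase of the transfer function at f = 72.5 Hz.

Step 1 — Angular frequency: ω = 2π·72.5 = 455.5 rad/s.
Step 2 — Transfer function: H(jω) = 1/(1 + jωRC).
Step 3 — Denominator: 1 + jωRC = 1 + j·455.5·4860·8.1e-05 = 1 + j179.3.
Step 4 — H = 3.11e-05 - j0.005576.
Step 5 — Magnitude: |H| = 0.005576 (-45.1 dB); phase: φ = -89.7°.

|H| = 0.005576 (-45.1 dB), φ = -89.7°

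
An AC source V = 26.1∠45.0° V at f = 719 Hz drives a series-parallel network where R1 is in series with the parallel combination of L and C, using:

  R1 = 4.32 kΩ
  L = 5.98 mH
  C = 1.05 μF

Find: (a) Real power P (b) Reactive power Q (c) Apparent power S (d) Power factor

Step 1 — Angular frequency: ω = 2π·f = 2π·719 = 4518 rad/s.
Step 2 — Component impedances:
  R1: Z = R = 4320 Ω
  L: Z = jωL = j·4518·0.00598 = 0 + j27.02 Ω
  C: Z = 1/(jωC) = -j/(ω·C) = 0 - j210.8 Ω
Step 3 — Parallel branch: L || C = 1/(1/L + 1/C) = 0 + j30.99 Ω.
Step 4 — Series with R1: Z_total = R1 + (L || C) = 4320 + j30.99 Ω = 4320∠0.4° Ω.
Step 5 — Source phasor: V = 26.1∠45.0° V = 18.46 + j18.46 V.
Step 6 — Current: I = V / Z = 0.004303 + j0.004241 A = 0.006042∠44.6° A.
Step 7 — Complex power: S = V·I* = 0.1577 + j0.001131 VA.
Step 8 — Real power: P = Re(S) = 0.1577 W.
Step 9 — Reactive power: Q = Im(S) = 0.001131 VAR.
Step 10 — Apparent power: |S| = 0.1577 VA.
Step 11 — Power factor: PF = P/|S| = 1 (lagging).

(a) P = 0.1577 W  (b) Q = 0.001131 VAR  (c) S = 0.1577 VA  (d) PF = 1 (lagging)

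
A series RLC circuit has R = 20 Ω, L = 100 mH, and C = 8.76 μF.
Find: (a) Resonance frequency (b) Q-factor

Step 1 — Resonance condition Im(Z)=0 gives ω₀ = 1/√(LC).
Step 2 — ω₀ = 1/√(0.1·8.76e-06) = 1068 rad/s.
Step 3 — f₀ = ω₀/(2π) = 170 Hz.
Step 4 — Series Q: Q = ω₀L/R = 1068·0.1/20 = 5.342.

(a) f₀ = 170 Hz  (b) Q = 5.342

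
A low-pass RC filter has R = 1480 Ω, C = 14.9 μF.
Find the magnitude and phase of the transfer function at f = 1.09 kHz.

Step 1 — Angular frequency: ω = 2π·1090 = 6849 rad/s.
Step 2 — Transfer function: H(jω) = 1/(1 + jωRC).
Step 3 — Denominator: 1 + jωRC = 1 + j·6849·1480·1.49e-05 = 1 + j151.
Step 4 — H = 4.384e-05 - j0.006621.
Step 5 — Magnitude: |H| = 0.006621 (-43.6 dB); phase: φ = -89.6°.

|H| = 0.006621 (-43.6 dB), φ = -89.6°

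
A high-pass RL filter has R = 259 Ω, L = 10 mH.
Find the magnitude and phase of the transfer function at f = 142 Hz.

Step 1 — Angular frequency: ω = 2π·142 = 892.2 rad/s.
Step 2 — Transfer function: H(jω) = jωL/(R + jωL).
Step 3 — Numerator jωL = j·8.922; denominator R + jωL = 259 + j8.922.
Step 4 — H = 0.001185 + j0.03441.
Step 5 — Magnitude: |H| = 0.03443 (-29.3 dB); phase: φ = 88.0°.

|H| = 0.03443 (-29.3 dB), φ = 88.0°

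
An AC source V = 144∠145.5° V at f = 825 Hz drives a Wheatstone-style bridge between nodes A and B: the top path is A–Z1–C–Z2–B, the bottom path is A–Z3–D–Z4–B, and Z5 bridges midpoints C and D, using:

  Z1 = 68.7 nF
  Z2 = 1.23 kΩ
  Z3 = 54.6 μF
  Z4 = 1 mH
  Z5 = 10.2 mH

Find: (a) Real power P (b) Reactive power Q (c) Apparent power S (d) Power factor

Step 1 — Angular frequency: ω = 2π·f = 2π·825 = 5184 rad/s.
Step 2 — Component impedances:
  Z1: Z = 1/(jωC) = -j/(ω·C) = 0 - j2808 Ω
  Z2: Z = R = 1230 Ω
  Z3: Z = 1/(jωC) = -j/(ω·C) = 0 - j3.533 Ω
  Z4: Z = jωL = j·5184·0.001 = 0 + j5.184 Ω
  Z5: Z = jωL = j·5184·0.0102 = 0 + j52.87 Ω
Step 3 — Bridge requires nodal analysis (the Z5 bridge couples midpoints C and D, so the two paths cannot be reduced to a simple series/parallel combination). Setting node B to ground and injecting 1 A at node A, the 3-node admittance system at A, C, D solves to V_A = Z_AB = 0.02237 + j1.654 Ω = 1.654∠89.2° Ω.
Step 4 — Source phasor: V = 144∠145.5° V = -118.7 + j81.56 V.
Step 5 — Current: I = V / Z = 48.34 + j72.41 A = 87.06∠56.3° A.
Step 6 — Complex power: S = V·I* = 169.5 + j1.254e+04 VA.
Step 7 — Real power: P = Re(S) = 169.5 W.
Step 8 — Reactive power: Q = Im(S) = 1.254e+04 VAR.
Step 9 — Apparent power: |S| = 1.254e+04 VA.
Step 10 — Power factor: PF = P/|S| = 0.01352 (lagging).

(a) P = 169.5 W  (b) Q = 1.254e+04 VAR  (c) S = 1.254e+04 VA  (d) PF = 0.01352 (lagging)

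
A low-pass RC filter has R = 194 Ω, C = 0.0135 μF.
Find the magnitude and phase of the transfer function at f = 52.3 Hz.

Step 1 — Angular frequency: ω = 2π·52.3 = 328.6 rad/s.
Step 2 — Transfer function: H(jω) = 1/(1 + jωRC).
Step 3 — Denominator: 1 + jωRC = 1 + j·328.6·194·1.35e-08 = 1 + j0.0008606.
Step 4 — H = 1 - j0.0008606.
Step 5 — Magnitude: |H| = 1 (-0.0 dB); phase: φ = -0.0°.

|H| = 1 (-0.0 dB), φ = -0.0°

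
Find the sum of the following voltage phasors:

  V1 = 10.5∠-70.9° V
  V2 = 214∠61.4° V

Step 1 — Convert each phasor to rectangular form:
  V1 = 10.5·(cos(-70.9°) + j·sin(-70.9°)) = 3.436 - j9.922 V
  V2 = 214·(cos(61.4°) + j·sin(61.4°)) = 102.4 + j187.9 V
Step 2 — Sum components: V_total = 105.9 + j178 V.
Step 3 — Convert to polar: |V_total| = 207.1 V, ∠V_total = 59.3°.

V_total = 207.1∠59.3° V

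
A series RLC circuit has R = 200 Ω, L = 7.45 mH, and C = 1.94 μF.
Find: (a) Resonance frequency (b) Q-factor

Step 1 — Resonance condition Im(Z)=0 gives ω₀ = 1/√(LC).
Step 2 — ω₀ = 1/√(0.00745·1.94e-06) = 8318 rad/s.
Step 3 — f₀ = ω₀/(2π) = 1324 Hz.
Step 4 — Series Q: Q = ω₀L/R = 8318·0.00745/200 = 0.3098.

(a) f₀ = 1324 Hz  (b) Q = 0.3098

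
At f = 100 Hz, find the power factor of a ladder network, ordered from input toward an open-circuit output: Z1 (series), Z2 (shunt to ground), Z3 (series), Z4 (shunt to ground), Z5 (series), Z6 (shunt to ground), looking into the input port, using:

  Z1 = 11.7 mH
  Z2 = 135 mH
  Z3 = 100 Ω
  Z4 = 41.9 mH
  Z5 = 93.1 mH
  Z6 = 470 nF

Step 1 — Angular frequency: ω = 2π·f = 2π·100 = 628.3 rad/s.
Step 2 — Component impedances:
  Z1: Z = jωL = j·628.3·0.0117 = 0 + j7.351 Ω
  Z2: Z = jωL = j·628.3·0.135 = 0 + j84.82 Ω
  Z3: Z = R = 100 Ω
  Z4: Z = jωL = j·628.3·0.0419 = 0 + j26.33 Ω
  Z5: Z = jωL = j·628.3·0.0931 = 0 + j58.5 Ω
  Z6: Z = 1/(jωC) = -j/(ω·C) = 0 - j3386 Ω
Step 3 — Ladder network (open output): work backward from the far end, alternating series and parallel combinations. Z_in = 32.12 + j56.41 Ω = 64.91∠60.3° Ω.
Step 4 — Power factor: PF = cos(φ) = Re(Z)/|Z| = 32.12/64.91 = 0.4948.
Step 5 — Type: Im(Z) = 56.41 ⇒ lagging (phase φ = 60.3°).

PF = 0.4948 (lagging, φ = 60.3°)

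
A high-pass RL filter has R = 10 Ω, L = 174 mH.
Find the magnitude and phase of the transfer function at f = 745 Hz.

Step 1 — Angular frequency: ω = 2π·745 = 4681 rad/s.
Step 2 — Transfer function: H(jω) = jωL/(R + jωL).
Step 3 — Numerator jωL = j·814.5; denominator R + jωL = 10 + j814.5.
Step 4 — H = 0.9998 + j0.01228.
Step 5 — Magnitude: |H| = 0.9999 (-0.0 dB); phase: φ = 0.7°.

|H| = 0.9999 (-0.0 dB), φ = 0.7°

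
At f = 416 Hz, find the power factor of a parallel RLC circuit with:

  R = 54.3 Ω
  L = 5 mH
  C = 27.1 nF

Step 1 — Angular frequency: ω = 2π·f = 2π·416 = 2614 rad/s.
Step 2 — Component impedances:
  R: Z = R = 54.3 Ω
  L: Z = jωL = j·2614·0.005 = 0 + j13.07 Ω
  C: Z = 1/(jωC) = -j/(ω·C) = 0 - j1.412e+04 Ω
Step 3 — Parallel combination: 1/Z_total = 1/R + 1/L + 1/C; Z_total = 2.978 + j12.36 Ω = 12.72∠76.5° Ω.
Step 4 — Power factor: PF = cos(φ) = Re(Z)/|Z| = 2.9785/12.717 = 0.2342.
Step 5 — Type: Im(Z) = 12.36 ⇒ lagging (phase φ = 76.5°).

PF = 0.2342 (lagging, φ = 76.5°)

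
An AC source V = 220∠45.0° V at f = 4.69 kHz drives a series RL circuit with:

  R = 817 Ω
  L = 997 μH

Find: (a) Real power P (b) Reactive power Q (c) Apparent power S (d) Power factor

Step 1 — Angular frequency: ω = 2π·f = 2π·4690 = 2.947e+04 rad/s.
Step 2 — Component impedances:
  R: Z = R = 817 Ω
  L: Z = jωL = j·2.947e+04·0.000997 = 0 + j29.38 Ω
Step 3 — Series combination: Z_total = R + L = 817 + j29.38 Ω = 817.5∠2.1° Ω.
Step 4 — Source phasor: V = 220∠45.0° V = 155.6 + j155.6 V.
Step 5 — Current: I = V / Z = 0.197 + j0.1833 A = 0.2691∠42.9° A.
Step 6 — Complex power: S = V·I* = 59.16 + j2.128 VA.
Step 7 — Real power: P = Re(S) = 59.16 W.
Step 8 — Reactive power: Q = Im(S) = 2.128 VAR.
Step 9 — Apparent power: |S| = 59.2 VA.
Step 10 — Power factor: PF = P/|S| = 0.9994 (lagging).

(a) P = 59.16 W  (b) Q = 2.128 VAR  (c) S = 59.2 VA  (d) PF = 0.9994 (lagging)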